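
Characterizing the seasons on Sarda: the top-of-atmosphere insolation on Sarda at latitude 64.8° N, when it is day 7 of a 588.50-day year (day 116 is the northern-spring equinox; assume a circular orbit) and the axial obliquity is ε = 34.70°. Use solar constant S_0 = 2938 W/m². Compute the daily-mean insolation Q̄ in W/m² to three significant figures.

Q̄ ≈ 0.00 W/m²

Solar longitude: L_s = 360° × (7 − 116)/588.50 = -66.678°, i.e. -66.678° + 360° = 293.322°.
sin δ = sin 34.70° × sin 293.322° = -0.52277, so δ = -31.518°.
cos h₀ = −tan(+64.8°) tan(-31.518°) = 1.3032 ≥ 1 ⇒ polar night, h₀ = 0 and Q̄ = 0.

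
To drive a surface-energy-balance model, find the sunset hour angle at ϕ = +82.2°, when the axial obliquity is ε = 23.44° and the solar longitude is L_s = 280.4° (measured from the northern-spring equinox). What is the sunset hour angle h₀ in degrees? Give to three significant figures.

Solar declination: sin δ = sin ε · sin L_s = sin 23.44° × sin 280.4° = -0.39125, so δ = -23.033°.
cos h₀ = −tan ϕ · tan δ = 3.1036 ≥ 1, so the Sun never rises (polar night) and h₀ = 0.

h₀ = 0.00°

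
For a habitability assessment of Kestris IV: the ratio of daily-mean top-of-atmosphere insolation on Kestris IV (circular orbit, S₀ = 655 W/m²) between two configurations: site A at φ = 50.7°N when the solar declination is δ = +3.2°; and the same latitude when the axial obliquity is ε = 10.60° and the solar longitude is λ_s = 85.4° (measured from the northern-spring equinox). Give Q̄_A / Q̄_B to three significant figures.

— Configuration A (φ=+50.7°):
cos H₀ = −tan(+50.7°) tan(+3.200°) = -0.0683, H₀ = 1.6392 rad.
Bracket: H₀ sin φ sin δ + cos φ cos δ sin H₀ = 1.6392×0.77384×0.05582 + 0.63338×0.99844×0.99766 = 0.070806 + 0.630912 = 0.701718.
Q̄ = (S₀/π) × [bracket] = (655/π) × 0.701718 = 146.30 W/m².
— Configuration B (φ=+50.7°):
Solar declination: sin δ = sin ε · sin λ_s = sin 10.60° × sin 85.4° = 0.18336, so δ = +10.565°.
cos H₀ = −tan(+50.7°) tan(+10.565°) = -0.2279, H₀ = 1.8007 rad.
Bracket: H₀ sin φ sin δ + cos φ cos δ sin H₀ = 1.8007×0.77384×0.18336 + 0.63338×0.98305×0.97369 = 0.255504 + 0.606262 = 0.861766.
Q̄ = (S₀/π) × [bracket] = (655/π) × 0.861766 = 179.67 W/m².
Ratio Q̄_A / Q̄_B = 146.30 / 179.67 = 0.8143.

Q̄_A / Q̄_B ≈ 0.814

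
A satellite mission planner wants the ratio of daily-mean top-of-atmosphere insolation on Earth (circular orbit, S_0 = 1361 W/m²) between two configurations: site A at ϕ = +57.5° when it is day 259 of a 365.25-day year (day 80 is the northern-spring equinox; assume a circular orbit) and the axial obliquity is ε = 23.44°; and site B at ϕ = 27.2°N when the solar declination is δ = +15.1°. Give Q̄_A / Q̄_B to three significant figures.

— Configuration A (ϕ=+57.5°):
Solar longitude: L_s = 360° × (259 − 80)/365.25 = 176.427°.
sin δ = sin 23.44° × sin 176.427° = 0.02479, so δ = +1.420°.
cos h₀ = −tan(+57.5°) tan(+1.420°) = -0.0389, h₀ = 1.6097 rad.
Bracket: h₀ sin ϕ sin δ + cos ϕ cos δ sin h₀ = 1.6097×0.84339×0.02479 + 0.53730×0.99969×0.99924 = 0.033655 + 0.536725 = 0.570380.
Q̄ = (S_0/π) × [bracket] = (1361/π) × 0.570380 = 247.10 W/m².
— Configuration B (ϕ=+27.2°):
cos h₀ = −tan(+27.2°) tan(+15.100°) = -0.1387, h₀ = 1.7099 rad.
Bracket: h₀ sin ϕ sin δ + cos ϕ cos δ sin h₀ = 1.7099×0.45710×0.26050 + 0.88942×0.96547×0.99034 = 0.203606 + 0.850413 = 1.054019.
Q̄ = (S_0/π) × [bracket] = (1361/π) × 1.054019 = 456.62 W/m².
Ratio Q̄_A / Q̄_B = 247.10 / 456.62 = 0.5412.

Q̄_A / Q̄_B ≈ 0.541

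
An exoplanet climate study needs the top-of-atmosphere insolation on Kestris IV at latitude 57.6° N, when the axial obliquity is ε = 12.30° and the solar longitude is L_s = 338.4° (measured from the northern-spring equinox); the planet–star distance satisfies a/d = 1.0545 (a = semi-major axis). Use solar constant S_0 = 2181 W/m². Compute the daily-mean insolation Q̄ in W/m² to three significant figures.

Q̄ ≈ 335 W/m²

Solar declination: sin δ = sin ε · sin L_s = sin 12.30° × sin 338.4° = -0.07842, so δ = -4.498°.
cos h₀ = −tan(+57.6°) tan(-4.498°) = 0.1240, h₀ = 1.4465 rad.
Bracket: h₀ sin ϕ sin δ + cos ϕ cos δ sin h₀ = 1.4465×0.84433×-0.07842 + 0.53583×0.99692×0.99229 = -0.095776 + 0.530061 = 0.434285.
Inverse-square distance factor (a/d)² = 1.0545² = 1.111970.
Q̄ = (S_0/π) × 1.111970 × [bracket] = (2181/π) × 1.111970 × 0.434285 = 335.3 W/m².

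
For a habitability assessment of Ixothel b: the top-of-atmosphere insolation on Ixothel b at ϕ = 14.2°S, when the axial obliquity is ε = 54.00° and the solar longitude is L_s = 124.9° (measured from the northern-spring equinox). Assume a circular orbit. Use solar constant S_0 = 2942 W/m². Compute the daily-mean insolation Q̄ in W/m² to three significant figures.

Q̄ ≈ 457 W/m²

Solar declination: sin δ = sin ε · sin L_s = sin 54.00° × sin 124.9° = 0.66352, so δ = +41.569°.
cos h₀ = −tan(-14.2°) tan(+41.569°) = 0.2244, h₀ = 1.3445 rad.
Bracket: h₀ sin ϕ sin δ + cos ϕ cos δ sin h₀ = 1.3445×-0.24531×0.66352 + 0.96945×0.74816×0.97449 = -0.218842 + 0.706801 = 0.487959.
Q̄ = (S_0/π) × [bracket] = (2942/π) × 0.487959 = 457.0 W/m².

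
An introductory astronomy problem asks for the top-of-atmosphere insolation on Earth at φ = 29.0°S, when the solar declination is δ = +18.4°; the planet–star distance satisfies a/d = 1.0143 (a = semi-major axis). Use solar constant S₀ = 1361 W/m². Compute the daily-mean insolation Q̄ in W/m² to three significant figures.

Q̄ ≈ 269 W/m²

cos H₀ = −tan(-29.0°) tan(+18.400°) = 0.1844, H₀ = 1.3853 rad.
Bracket: H₀ sin φ sin δ + cos φ cos δ sin H₀ = 1.3853×-0.48481×0.31565 + 0.87462×0.94888×0.98285 = -0.211993 + 0.815676 = 0.603683.
Inverse-square distance factor (a/d)² = 1.0143² = 1.028804.
Q̄ = (S₀/π) × 1.028804 × [bracket] = (1361/π) × 1.028804 × 0.603683 = 269.1 W/m².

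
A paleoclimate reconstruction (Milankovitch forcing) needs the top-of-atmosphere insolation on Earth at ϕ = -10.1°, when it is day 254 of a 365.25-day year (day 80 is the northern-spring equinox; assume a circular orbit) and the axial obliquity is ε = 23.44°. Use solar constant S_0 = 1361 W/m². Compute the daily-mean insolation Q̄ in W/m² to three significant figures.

Q̄ ≈ 419 W/m²

Solar longitude: L_s = 360° × (254 − 80)/365.25 = 171.499°.
sin δ = sin 23.44° × sin 171.499° = 0.05880, so δ = +3.371°.
cos h₀ = −tan(-10.1°) tan(+3.371°) = 0.0105, h₀ = 1.5603 rad.
Bracket: h₀ sin ϕ sin δ + cos ϕ cos δ sin h₀ = 1.5603×-0.17537×0.05880 + 0.98450×0.99827×0.99994 = -0.016089 + 0.982738 = 0.966649.
Q̄ = (S_0/π) × [bracket] = (1361/π) × 0.966649 = 418.8 W/m².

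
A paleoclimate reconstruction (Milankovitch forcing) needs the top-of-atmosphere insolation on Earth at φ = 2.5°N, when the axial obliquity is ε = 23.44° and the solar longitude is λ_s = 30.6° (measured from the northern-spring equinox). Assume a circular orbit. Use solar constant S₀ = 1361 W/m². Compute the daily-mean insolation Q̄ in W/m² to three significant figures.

Solar declination: sin δ = sin ε · sin λ_s = sin 23.44° × sin 30.6° = 0.20249, so δ = +11.683°.
cos H₀ = −tan(+2.5°) tan(+11.683°) = -0.0090, H₀ = 1.5798 rad.
Bracket: H₀ sin φ sin δ + cos φ cos δ sin H₀ = 1.5798×0.04362×0.20249 + 0.99905×0.97928×0.99996 = 0.013954 + 0.978311 = 0.992265.
Q̄ = (S₀/π) × [bracket] = (1361/π) × 0.992265 = 429.9 W/m².

Q̄ ≈ 430 W/m²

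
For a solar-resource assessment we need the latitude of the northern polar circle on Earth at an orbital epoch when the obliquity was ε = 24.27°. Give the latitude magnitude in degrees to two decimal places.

65.73°

The polar circle is the lowest latitude that experiences at least one full rotation of continuous daylight at the northern-summer solstice; it lies at |φ| = 90° − ε = 90° − 24.27° = 65.73°.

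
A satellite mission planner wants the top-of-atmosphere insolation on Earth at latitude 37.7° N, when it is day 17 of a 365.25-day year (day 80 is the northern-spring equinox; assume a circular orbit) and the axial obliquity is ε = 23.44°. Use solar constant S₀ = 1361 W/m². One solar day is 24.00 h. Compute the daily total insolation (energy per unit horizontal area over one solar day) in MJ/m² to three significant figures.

Solar longitude: λ_s = 360° × (17 − 80)/365.25 = -62.094°, i.e. -62.094° + 360° = 297.906°.
sin δ = sin 23.44° × sin 297.906° = -0.35153, so δ = -20.581°.
cos H₀ = −tan(+37.7°) tan(-20.581°) = 0.2902, H₀ = 1.2763 rad.
Bracket: H₀ sin φ sin δ + cos φ cos δ sin H₀ = 1.2763×0.61153×-0.35153 + 0.79122×0.93618×0.95696 = -0.274368 + 0.708844 = 0.434476.
Q̄ = (S₀/π) × [bracket] = (1361/π) × 0.434476 = 188.22 W/m².
Daily total = Q̄ × 24.00 h × 3600 s/h = 188.22 × 24.00 × 3600 / 10⁶ = 16.26 MJ/m².

16.3 MJ/m²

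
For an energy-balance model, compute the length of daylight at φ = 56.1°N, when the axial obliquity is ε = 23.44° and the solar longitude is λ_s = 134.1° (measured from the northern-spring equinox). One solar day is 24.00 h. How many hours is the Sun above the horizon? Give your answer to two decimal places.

15.51 h

Solar declination: sin δ = sin ε · sin λ_s = sin 23.44° × sin 134.1° = 0.28566, so δ = +16.598°.
cos H₀ = −tan φ · tan δ = −tan(+56.1°) × tan(+16.598°) = -0.4436, so H₀ = 2.0304 rad = 116.33°.
Daylight = 2H₀/(2π) × 24.00 h = (2.0304/π) × 24.00 = 15.51 h.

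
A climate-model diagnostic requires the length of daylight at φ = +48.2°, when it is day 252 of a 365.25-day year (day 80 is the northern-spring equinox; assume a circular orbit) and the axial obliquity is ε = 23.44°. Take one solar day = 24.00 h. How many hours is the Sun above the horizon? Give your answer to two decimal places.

12.62 h

Solar longitude: λ_s = 360° × (252 − 80)/365.25 = 169.528°.
sin δ = sin 23.44° × sin 169.528° = 0.07230, so δ = +4.146°.
cos H₀ = −tan φ · tan δ = −tan(+48.2°) × tan(+4.146°) = -0.0811, so H₀ = 1.6520 rad = 94.65°.
Daylight = 2H₀/(2π) × 24.00 h = (1.6520/π) × 24.00 = 12.62 h.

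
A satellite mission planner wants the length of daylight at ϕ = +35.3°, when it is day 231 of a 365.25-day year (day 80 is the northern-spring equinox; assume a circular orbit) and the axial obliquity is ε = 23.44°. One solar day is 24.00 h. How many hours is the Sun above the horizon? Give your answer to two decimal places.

13.14 h

Solar longitude: L_s = 360° × (231 − 80)/365.25 = 148.830°.
sin δ = sin 23.44° × sin 148.830° = 0.20589, so δ = +11.882°.
cos h₀ = −tan ϕ · tan δ = −tan(+35.3°) × tan(+11.882°) = -0.1490, so h₀ = 1.7203 rad = 98.57°.
Daylight = 2h₀/(2π) × 24.00 h = (1.7203/π) × 24.00 = 13.14 h.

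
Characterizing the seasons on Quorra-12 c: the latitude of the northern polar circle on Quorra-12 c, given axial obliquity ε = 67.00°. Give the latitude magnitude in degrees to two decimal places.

The polar circle is the lowest latitude that experiences at least one full rotation of continuous daylight at the northern-summer solstice; it lies at |φ| = 90° − ε = 90° − 67.00° = 23.00°.

23.00°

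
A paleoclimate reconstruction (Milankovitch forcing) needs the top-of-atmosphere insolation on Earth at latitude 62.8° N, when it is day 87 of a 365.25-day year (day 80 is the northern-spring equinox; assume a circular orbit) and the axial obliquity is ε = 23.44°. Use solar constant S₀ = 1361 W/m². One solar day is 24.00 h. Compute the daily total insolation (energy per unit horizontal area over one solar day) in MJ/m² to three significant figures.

Solar longitude: λ_s = 360° × (87 − 80)/365.25 = 6.899°.
sin δ = sin 23.44° × sin 6.899° = 0.04778, so δ = +2.739°.
cos H₀ = −tan(+62.8°) tan(+2.739°) = -0.0931, H₀ = 1.6640 rad.
Bracket: H₀ sin φ sin δ + cos φ cos δ sin H₀ = 1.6640×0.88942×0.04778 + 0.45710×0.99886×0.99566 = 0.070714 + 0.454597 = 0.525311.
Q̄ = (S₀/π) × [bracket] = (1361/π) × 0.525311 = 227.58 W/m².
Daily total = Q̄ × 24.00 h × 3600 s/h = 227.58 × 24.00 × 3600 / 10⁶ = 19.66 MJ/m².

19.7 MJ/m²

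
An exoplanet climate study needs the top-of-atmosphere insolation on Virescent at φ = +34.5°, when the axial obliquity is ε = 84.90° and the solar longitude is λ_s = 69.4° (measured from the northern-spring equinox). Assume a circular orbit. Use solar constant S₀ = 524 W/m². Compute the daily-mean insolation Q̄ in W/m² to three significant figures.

Q̄ ≈ 277 W/m²

Solar declination: sin δ = sin ε · sin λ_s = sin 84.90° × sin 69.4° = 0.93235, so δ = +68.805°.
cos H₀ = −tan(+34.5°) tan(+68.805°) = -1.7724 ≤ −1 ⇒ polar day, H₀ = π.
Bracket: H₀ sin φ sin δ + cos φ cos δ sin H₀ = 3.1416×0.56641×0.93235 + 0.82413×0.36155×0.00000 = 1.659055 + 0.000000 = 1.659055.
Q̄ = (S₀/π) × [bracket] = (524/π) × 1.659055 = 276.7 W/m².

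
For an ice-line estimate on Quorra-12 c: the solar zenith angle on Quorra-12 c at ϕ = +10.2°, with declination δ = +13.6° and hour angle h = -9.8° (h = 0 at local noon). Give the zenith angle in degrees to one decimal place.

θ_z = 10.2°

cos θ_z = sin ϕ sin δ + cos ϕ cos δ cos h = 0.041640 + 0.942641 = 0.984281.
θ_z = arccos(0.984281) = 10.2°.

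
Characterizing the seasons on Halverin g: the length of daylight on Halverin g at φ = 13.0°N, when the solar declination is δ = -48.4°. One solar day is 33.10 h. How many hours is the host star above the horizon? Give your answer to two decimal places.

cos H₀ = −tan φ · tan δ = −tan(+13.0°) × tan(-48.400°) = 0.2600, so H₀ = 1.3077 rad = 74.93°.
Daylight = 2H₀/(2π) × 33.10 h = (1.3077/π) × 33.10 = 13.78 h.

13.78 h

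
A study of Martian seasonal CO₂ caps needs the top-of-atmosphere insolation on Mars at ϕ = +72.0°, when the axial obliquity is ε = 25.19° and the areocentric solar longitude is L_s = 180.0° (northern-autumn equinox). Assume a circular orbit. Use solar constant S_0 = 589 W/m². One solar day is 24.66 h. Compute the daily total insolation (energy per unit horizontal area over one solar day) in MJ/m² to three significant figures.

sin δ = sin 25.19° × sin 180.0° = 0.00000, so δ = +0.000°.
cos h₀ = −tan(+72.0°) tan(+0.000°) = -0.0000, h₀ = 1.5708 rad.
Bracket: h₀ sin ϕ sin δ + cos ϕ cos δ sin h₀ = 1.5708×0.95106×0.00000 + 0.30902×1.00000×1.00000 = 0.000000 + 0.309020 = 0.309020.
Q̄ = (S_0/π) × [bracket] = (589/π) × 0.309020 = 57.936 W/m².
Daily total = Q̄ × 24.66 h × 3600 s/h = 57.936 × 24.66 × 3600 / 10⁶ = 5.143 MJ/m².

5.14 MJ/m²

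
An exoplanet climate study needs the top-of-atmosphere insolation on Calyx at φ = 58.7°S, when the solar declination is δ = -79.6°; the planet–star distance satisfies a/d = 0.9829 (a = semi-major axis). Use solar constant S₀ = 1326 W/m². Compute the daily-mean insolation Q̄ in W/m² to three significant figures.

cos H₀ = −tan(-58.7°) tan(-79.600°) = -8.9613 ≤ −1 ⇒ polar day, H₀ = π.
Bracket: H₀ sin φ sin δ + cos φ cos δ sin H₀ = 3.1416×-0.85446×-0.98357 + 0.51952×0.18052×0.00000 = 2.640267 + 0.000000 = 2.640267.
Inverse-square distance factor (a/d)² = 0.9829² = 0.966092.
Q̄ = (S₀/π) × 0.966092 × [bracket] = (1326/π) × 0.966092 × 2.640267 = 1077 W/m².

Q̄ ≈ 1.08e+03 W/m²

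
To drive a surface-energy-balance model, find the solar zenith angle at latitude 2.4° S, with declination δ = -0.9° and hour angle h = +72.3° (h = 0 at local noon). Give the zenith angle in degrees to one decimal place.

cos θ_z = sin φ sin δ + cos φ cos δ cos h = 0.000658 + 0.303729 = 0.304387.
θ_z = arccos(0.304387) = 72.3°.

θ_z = 72.3°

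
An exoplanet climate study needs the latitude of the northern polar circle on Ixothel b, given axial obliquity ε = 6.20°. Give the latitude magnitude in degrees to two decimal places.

The polar circle is the lowest latitude that experiences at least one full rotation of continuous daylight at the northern-summer solstice; it lies at |φ| = 90° − ε = 90° − 6.20° = 83.80°.

83.80°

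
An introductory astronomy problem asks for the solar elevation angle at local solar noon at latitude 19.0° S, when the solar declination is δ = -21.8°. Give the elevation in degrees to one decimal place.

At local noon the hour angle is zero, so the zenith angle equals |φ − δ| = |-19.0° − (-21.800°)| = 2.800°.
Elevation = 90° − 2.800° = 87.2°.

87.2°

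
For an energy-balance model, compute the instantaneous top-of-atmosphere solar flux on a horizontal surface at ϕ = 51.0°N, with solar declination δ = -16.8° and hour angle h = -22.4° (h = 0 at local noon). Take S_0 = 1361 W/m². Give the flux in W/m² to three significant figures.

cos θ_z = sin ϕ sin δ + cos ϕ cos δ cos h = -0.224620 + 0.557003 = 0.332383.
Flux = S_0 · cos θ_z = 1361 × 0.332383 = 452.4 W/m².

452 W/m²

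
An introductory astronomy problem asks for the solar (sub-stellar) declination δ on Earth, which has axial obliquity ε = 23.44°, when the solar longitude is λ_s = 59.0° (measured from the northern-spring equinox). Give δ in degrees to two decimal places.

sin δ = sin ε · sin λ_s = sin 23.44° × sin 59.0° = 0.340971.
δ = arcsin(0.340971) = +19.94°.

δ = +19.94°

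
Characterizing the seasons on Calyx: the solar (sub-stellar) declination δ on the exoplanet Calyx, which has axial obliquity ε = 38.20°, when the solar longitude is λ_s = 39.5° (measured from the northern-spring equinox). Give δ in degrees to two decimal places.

δ = +23.16°

sin δ = sin ε · sin λ_s = sin 38.20° × sin 39.5° = 0.393356.
δ = arcsin(0.393356) = +23.16°.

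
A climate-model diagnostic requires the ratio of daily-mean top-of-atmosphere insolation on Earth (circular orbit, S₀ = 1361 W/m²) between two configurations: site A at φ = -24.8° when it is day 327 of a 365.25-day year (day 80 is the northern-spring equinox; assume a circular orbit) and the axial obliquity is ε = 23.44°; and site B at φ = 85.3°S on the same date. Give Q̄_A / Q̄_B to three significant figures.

— Configuration A (φ=-24.8°):
Solar longitude: λ_s = 360° × (327 − 80)/365.25 = 243.450°.
sin δ = sin 23.44° × sin 243.450° = -0.35584, so δ = -20.845°.
cos H₀ = −tan(-24.8°) tan(-20.845°) = -0.1759, H₀ = 1.7477 rad.
Bracket: H₀ sin φ sin δ + cos φ cos δ sin H₀ = 1.7477×-0.41945×-0.35584 + 0.90778×0.93455×0.98440 = 0.260857 + 0.835131 = 1.095988.
Q̄ = (S₀/π) × [bracket] = (1361/π) × 1.095988 = 474.80 W/m².
— Configuration B (φ=-85.3°):
cos H₀ = −tan(-85.3°) tan(-20.845°) = -4.6313 ≤ −1 ⇒ polar day, H₀ = π.
Bracket: H₀ sin φ sin δ + cos φ cos δ sin H₀ = 3.1416×-0.99664×-0.35584 + 0.08194×0.93455×0.00000 = 1.114151 + 0.000000 = 1.114151.
Q̄ = (S₀/π) × [bracket] = (1361/π) × 1.114151 = 482.67 W/m².
Ratio Q̄_A / Q̄_B = 474.80 / 482.67 = 0.9837.

Q̄_A / Q̄_B ≈ 0.984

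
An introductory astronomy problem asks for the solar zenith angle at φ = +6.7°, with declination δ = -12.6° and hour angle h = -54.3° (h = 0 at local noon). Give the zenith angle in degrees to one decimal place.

θ_z = 57.3°

cos θ_z = sin φ sin δ + cos φ cos δ cos h = -0.025451 + 0.565598 = 0.540147.
θ_z = arccos(0.540147) = 57.3°.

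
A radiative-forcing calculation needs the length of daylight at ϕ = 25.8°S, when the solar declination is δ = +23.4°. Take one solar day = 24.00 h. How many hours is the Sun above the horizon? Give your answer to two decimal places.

10.39 h

cos h₀ = −tan ϕ · tan δ = −tan(-25.8°) × tan(+23.400°) = 0.2092, so h₀ = 1.3600 rad = 77.92°.
Daylight = 2h₀/(2π) × 24.00 h = (1.3600/π) × 24.00 = 10.39 h.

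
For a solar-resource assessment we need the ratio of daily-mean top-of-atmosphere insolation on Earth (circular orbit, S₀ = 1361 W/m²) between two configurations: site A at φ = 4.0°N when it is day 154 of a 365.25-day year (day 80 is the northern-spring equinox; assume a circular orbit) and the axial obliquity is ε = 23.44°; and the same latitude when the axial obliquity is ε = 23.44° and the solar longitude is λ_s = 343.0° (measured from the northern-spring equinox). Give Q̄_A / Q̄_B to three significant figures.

— Configuration A (φ=+4.0°):
Solar longitude: λ_s = 360° × (154 − 80)/365.25 = 72.936°.
sin δ = sin 23.44° × sin 72.936° = 0.38028, so δ = +22.351°.
cos H₀ = −tan(+4.0°) tan(+22.351°) = -0.0288, H₀ = 1.5996 rad.
Bracket: H₀ sin φ sin δ + cos φ cos δ sin H₀ = 1.5996×0.06976×0.38028 + 0.99756×0.92487×0.99959 = 0.042435 + 0.922235 = 0.964670.
Q̄ = (S₀/π) × [bracket] = (1361/π) × 0.964670 = 417.91 W/m².
— Configuration B (φ=+4.0°):
Solar declination: sin δ = sin ε · sin λ_s = sin 23.44° × sin 343.0° = -0.11630, so δ = -6.679°.
cos H₀ = −tan(+4.0°) tan(-6.679°) = 0.0082, H₀ = 1.5626 rad.
Bracket: H₀ sin φ sin δ + cos φ cos δ sin H₀ = 1.5626×0.06976×-0.11630 + 0.99756×0.99321×0.99997 = -0.012678 + 0.990757 = 0.978079.
Q̄ = (S₀/π) × [bracket] = (1361/π) × 0.978079 = 423.72 W/m².
Ratio Q̄_A / Q̄_B = 417.91 / 423.72 = 0.9863.

Q̄_A / Q̄_B ≈ 0.986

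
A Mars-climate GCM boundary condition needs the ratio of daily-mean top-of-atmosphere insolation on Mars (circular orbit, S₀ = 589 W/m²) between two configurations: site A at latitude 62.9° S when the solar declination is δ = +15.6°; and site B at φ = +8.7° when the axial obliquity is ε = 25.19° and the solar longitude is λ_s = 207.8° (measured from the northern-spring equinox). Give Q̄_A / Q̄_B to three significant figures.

— Configuration A (φ=-62.9°):
cos H₀ = −tan(-62.9°) tan(+15.600°) = 0.5456, H₀ = 0.9937 rad.
Bracket: H₀ sin φ sin δ + cos φ cos δ sin H₀ = 0.9937×-0.89021×0.26892 + 0.45554×0.96316×0.83804 = -0.237887 + 0.367697 = 0.129810.
Q̄ = (S₀/π) × [bracket] = (589/π) × 0.129810 = 24.337 W/m².
— Configuration B (φ=+8.7°):
Solar declination: sin δ = sin ε · sin λ_s = sin 25.19° × sin 207.8° = -0.19850, so δ = -11.449°.
cos H₀ = −tan(+8.7°) tan(-11.449°) = 0.0310, H₀ = 1.5398 rad.
Bracket: H₀ sin φ sin δ + cos φ cos δ sin H₀ = 1.5398×0.15126×-0.19850 + 0.98849×0.98010×0.99952 = -0.046233 + 0.968354 = 0.922121.
Q̄ = (S₀/π) × [bracket] = (589/π) × 0.922121 = 172.88 W/m².
Ratio Q̄_A / Q̄_B = 24.337 / 172.88 = 0.1408.

Q̄_A / Q̄_B ≈ 0.141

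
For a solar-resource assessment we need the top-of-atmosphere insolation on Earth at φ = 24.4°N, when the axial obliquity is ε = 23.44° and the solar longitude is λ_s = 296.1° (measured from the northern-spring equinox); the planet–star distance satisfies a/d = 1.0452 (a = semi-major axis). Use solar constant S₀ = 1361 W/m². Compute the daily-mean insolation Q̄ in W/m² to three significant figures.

Solar declination: sin δ = sin ε · sin λ_s = sin 23.44° × sin 296.1° = -0.35723, so δ = -20.930°.
cos H₀ = −tan(+24.4°) tan(-20.930°) = 0.1735, H₀ = 1.3964 rad.
Bracket: H₀ sin φ sin δ + cos φ cos δ sin H₀ = 1.3964×0.41310×-0.35723 + 0.91068×0.93402×0.98484 = -0.206069 + 0.837698 = 0.631629.
Inverse-square distance factor (a/d)² = 1.0452² = 1.092443.
Q̄ = (S₀/π) × 1.092443 × [bracket] = (1361/π) × 1.092443 × 0.631629 = 298.9 W/m².

Q̄ ≈ 299 W/m²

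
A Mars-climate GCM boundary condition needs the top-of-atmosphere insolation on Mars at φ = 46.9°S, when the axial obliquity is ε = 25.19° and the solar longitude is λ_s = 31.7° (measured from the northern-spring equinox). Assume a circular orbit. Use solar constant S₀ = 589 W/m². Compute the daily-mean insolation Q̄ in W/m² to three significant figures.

Q̄ ≈ 80.5 W/m²

Solar declination: sin δ = sin ε · sin λ_s = sin 25.19° × sin 31.7° = 0.22365, so δ = +12.924°.
cos H₀ = −tan(-46.9°) tan(+12.924°) = 0.2452, H₀ = 1.3231 rad.
Bracket: H₀ sin φ sin δ + cos φ cos δ sin H₀ = 1.3231×-0.73016×0.22365 + 0.68327×0.97467×0.96947 = -0.216063 + 0.645631 = 0.429568.
Q̄ = (S₀/π) × [bracket] = (589/π) × 0.429568 = 80.54 W/m².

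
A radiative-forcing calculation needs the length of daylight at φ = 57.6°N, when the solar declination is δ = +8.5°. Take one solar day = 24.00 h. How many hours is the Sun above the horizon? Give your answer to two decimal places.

cos H₀ = −tan φ · tan δ = −tan(+57.6°) × tan(+8.500°) = -0.2355, so H₀ = 1.8085 rad = 103.62°.
Daylight = 2H₀/(2π) × 24.00 h = (1.8085/π) × 24.00 = 13.82 h.

13.82 h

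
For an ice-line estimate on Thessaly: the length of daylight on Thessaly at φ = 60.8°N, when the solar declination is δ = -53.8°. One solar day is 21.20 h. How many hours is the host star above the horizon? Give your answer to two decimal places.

0.00 h

cos H₀ = −tan φ · tan δ = 2.4448 ≥ 1, so the host star never rises (polar night) and H₀ = 0.
Daylight = 2H₀/(2π) × 21.20 h = (0.0000/π) × 21.20 = 0.00 h.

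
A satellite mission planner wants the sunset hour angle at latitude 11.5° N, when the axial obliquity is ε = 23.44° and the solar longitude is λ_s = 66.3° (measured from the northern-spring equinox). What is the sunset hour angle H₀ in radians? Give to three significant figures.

Solar declination: sin δ = sin ε · sin λ_s = sin 23.44° × sin 66.3° = 0.36424, so δ = +21.361°.
cos H₀ = −tan φ · tan δ = −tan(+11.5°) × tan(+21.361°) = -0.0796, so H₀ = 1.6505 rad = 94.56°.

H₀ = 1.65 rad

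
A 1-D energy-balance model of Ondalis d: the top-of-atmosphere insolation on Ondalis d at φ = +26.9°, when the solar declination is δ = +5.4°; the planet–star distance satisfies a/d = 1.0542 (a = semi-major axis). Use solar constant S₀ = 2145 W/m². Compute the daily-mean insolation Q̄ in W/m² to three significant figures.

cos H₀ = −tan(+26.9°) tan(+5.400°) = -0.0480, H₀ = 1.6188 rad.
Bracket: H₀ sin φ sin δ + cos φ cos δ sin H₀ = 1.6188×0.45243×0.09411 + 0.89180×0.99556×0.99885 = 0.068926 + 0.886819 = 0.955745.
Inverse-square distance factor (a/d)² = 1.0542² = 1.111338.
Q̄ = (S₀/π) × 1.111338 × [bracket] = (2145/π) × 1.111338 × 0.955745 = 725.2 W/m².

Q̄ ≈ 725 W/m²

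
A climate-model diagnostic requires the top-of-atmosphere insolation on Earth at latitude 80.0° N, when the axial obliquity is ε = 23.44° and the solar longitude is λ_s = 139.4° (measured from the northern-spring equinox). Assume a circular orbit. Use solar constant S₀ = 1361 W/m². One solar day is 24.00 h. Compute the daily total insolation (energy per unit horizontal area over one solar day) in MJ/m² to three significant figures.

Solar declination: sin δ = sin ε · sin λ_s = sin 23.44° × sin 139.4° = 0.25887, so δ = +15.003°.
cos H₀ = −tan(+80.0°) tan(+15.003°) = -1.5199 ≤ −1 ⇒ polar day, H₀ = π.
Bracket: H₀ sin φ sin δ + cos φ cos δ sin H₀ = 3.1416×0.98481×0.25887 + 0.17365×0.96591×0.00000 = 0.800912 + 0.000000 = 0.800912.
Q̄ = (S₀/π) × [bracket] = (1361/π) × 0.800912 = 346.97 W/m².
Daily total = Q̄ × 24.00 h × 3600 s/h = 346.97 × 24.00 × 3600 / 10⁶ = 29.98 MJ/m².

30.0 MJ/m²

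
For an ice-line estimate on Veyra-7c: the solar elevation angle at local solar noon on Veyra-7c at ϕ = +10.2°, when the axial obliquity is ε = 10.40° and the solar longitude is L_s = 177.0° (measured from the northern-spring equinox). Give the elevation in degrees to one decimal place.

80.3°

Solar declination: sin δ = sin ε · sin L_s = sin 10.40° × sin 177.0° = 0.00945, so δ = +0.541°.
At local noon the hour angle is zero, so the zenith angle equals |ϕ − δ| = |+10.2° − (+0.541°)| = 9.659°.
Elevation = 90° − 9.659° = 80.3°.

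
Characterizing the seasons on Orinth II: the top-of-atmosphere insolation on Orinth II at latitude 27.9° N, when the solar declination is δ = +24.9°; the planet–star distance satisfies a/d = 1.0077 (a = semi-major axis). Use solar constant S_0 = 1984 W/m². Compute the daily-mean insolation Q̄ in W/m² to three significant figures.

cos h₀ = −tan(+27.9°) tan(+24.900°) = -0.2458, h₀ = 1.8191 rad.
Bracket: h₀ sin ϕ sin δ + cos ϕ cos δ sin h₀ = 1.8191×0.46793×0.42104 + 0.88377×0.90704×0.96933 = 0.358394 + 0.777029 = 1.135423.
Inverse-square distance factor (a/d)² = 1.0077² = 1.015459.
Q̄ = (S_0/π) × 1.015459 × [bracket] = (1984/π) × 1.015459 × 1.135423 = 728.1 W/m².

Q̄ ≈ 728 W/m²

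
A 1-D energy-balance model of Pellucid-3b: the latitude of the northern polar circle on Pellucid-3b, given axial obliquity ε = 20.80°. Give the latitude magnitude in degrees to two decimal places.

The polar circle is the lowest latitude that experiences at least one full rotation of continuous daylight at the northern-summer solstice; it lies at |φ| = 90° − ε = 90° − 20.80° = 69.20°.

69.20°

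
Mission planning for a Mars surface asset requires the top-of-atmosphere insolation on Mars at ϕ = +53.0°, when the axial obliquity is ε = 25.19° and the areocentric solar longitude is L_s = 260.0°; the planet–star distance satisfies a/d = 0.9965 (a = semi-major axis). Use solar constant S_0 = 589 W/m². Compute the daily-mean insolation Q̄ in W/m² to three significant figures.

Q̄ ≈ 23.6 W/m²

sin δ = sin 25.19° × sin 260.0° = -0.41916, so δ = -24.781°.
cos h₀ = −tan(+53.0°) tan(-24.781°) = 0.6127, h₀ = 0.9114 rad.
Bracket: h₀ sin ϕ sin δ + cos ϕ cos δ sin h₀ = 0.9114×0.79864×-0.41916 + 0.60182×0.90791×0.79035 = -0.305098 + 0.431846 = 0.126748.
Inverse-square distance factor (a/d)² = 0.9965² = 0.993012.
Q̄ = (S_0/π) × 0.993012 × [bracket] = (589/π) × 0.993012 × 0.126748 = 23.60 W/m².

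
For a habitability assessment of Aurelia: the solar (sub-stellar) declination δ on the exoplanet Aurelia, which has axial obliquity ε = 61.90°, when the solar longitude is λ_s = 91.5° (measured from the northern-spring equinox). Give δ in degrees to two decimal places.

δ = +61.86°

sin δ = sin ε · sin λ_s = sin 61.90° × sin 91.5° = 0.881825.
δ = arcsin(0.881825) = +61.86°.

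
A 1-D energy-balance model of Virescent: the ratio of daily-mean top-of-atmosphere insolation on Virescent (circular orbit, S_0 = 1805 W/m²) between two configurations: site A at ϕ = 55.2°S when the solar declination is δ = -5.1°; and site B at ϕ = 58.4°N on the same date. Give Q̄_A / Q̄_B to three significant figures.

— Configuration A (ϕ=-55.2°):
cos h₀ = −tan(-55.2°) tan(-5.100°) = -0.1284, h₀ = 1.6996 rad.
Bracket: h₀ sin ϕ sin δ + cos ϕ cos δ sin h₀ = 1.6996×-0.82115×-0.08889 + 0.57071×0.99604×0.99172 = 0.124057 + 0.563743 = 0.687800.
Q̄ = (S_0/π) × [bracket] = (1805/π) × 0.687800 = 395.18 W/m².
— Configuration B (ϕ=+58.4°):
cos h₀ = −tan(+58.4°) tan(-5.100°) = 0.1451, h₀ = 1.4252 rad.
Bracket: h₀ sin ϕ sin δ + cos ϕ cos δ sin h₀ = 1.4252×0.85173×-0.08889 + 0.52399×0.99604×0.98942 = -0.107902 + 0.516393 = 0.408491.
Q̄ = (S_0/π) × [bracket] = (1805/π) × 0.408491 = 234.70 W/m².
Ratio Q̄_A / Q̄_B = 395.18 / 234.70 = 1.684.

Q̄_A / Q̄_B ≈ 1.68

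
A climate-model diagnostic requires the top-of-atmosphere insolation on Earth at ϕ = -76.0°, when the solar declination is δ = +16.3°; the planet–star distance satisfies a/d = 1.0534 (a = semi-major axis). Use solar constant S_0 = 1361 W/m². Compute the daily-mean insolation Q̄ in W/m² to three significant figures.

Q̄ ≈ 0.00 W/m²

cos h₀ = −tan(-76.0°) tan(+16.300°) = 1.1728 ≥ 1 ⇒ polar night, h₀ = 0 and Q̄ = 0.
Inverse-square distance factor (a/d)² = 1.0534² = 1.109652.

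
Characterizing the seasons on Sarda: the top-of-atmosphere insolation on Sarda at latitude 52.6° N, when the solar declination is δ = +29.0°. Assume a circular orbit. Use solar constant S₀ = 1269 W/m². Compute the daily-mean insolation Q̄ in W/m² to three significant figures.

cos H₀ = −tan(+52.6°) tan(+29.000°) = -0.7250, H₀ = 2.3818 rad.
Bracket: H₀ sin φ sin δ + cos φ cos δ sin H₀ = 2.3818×0.79441×0.48481 + 0.60738×0.87462×0.68874 = 0.917321 + 0.365877 = 1.283198.
Q̄ = (S₀/π) × [bracket] = (1269/π) × 1.283198 = 518.3 W/m².

Q̄ ≈ 518 W/m²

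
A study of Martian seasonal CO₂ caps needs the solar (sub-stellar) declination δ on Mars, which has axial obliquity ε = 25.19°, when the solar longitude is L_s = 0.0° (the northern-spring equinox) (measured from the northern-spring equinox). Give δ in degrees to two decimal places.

sin δ = sin ε · sin L_s = sin 25.19° × sin 0.0° = 0.000000.
δ = arcsin(0.000000) = +0.00°.

δ = +0.00°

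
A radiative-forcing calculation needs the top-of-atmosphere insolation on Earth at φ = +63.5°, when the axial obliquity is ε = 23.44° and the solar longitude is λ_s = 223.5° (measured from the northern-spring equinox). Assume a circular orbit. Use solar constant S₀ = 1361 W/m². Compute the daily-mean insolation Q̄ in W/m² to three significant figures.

Solar declination: sin δ = sin ε · sin λ_s = sin 23.44° × sin 223.5° = -0.27382, so δ = -15.892°.
cos H₀ = −tan(+63.5°) tan(-15.892°) = 0.5710, H₀ = 0.9630 rad.
Bracket: H₀ sin φ sin δ + cos φ cos δ sin H₀ = 0.9630×0.89493×-0.27382 + 0.44620×0.96178×0.82094 = -0.235983 + 0.352303 = 0.116320.
Q̄ = (S₀/π) × [bracket] = (1361/π) × 0.116320 = 50.39 W/m².

Q̄ ≈ 50.4 W/m²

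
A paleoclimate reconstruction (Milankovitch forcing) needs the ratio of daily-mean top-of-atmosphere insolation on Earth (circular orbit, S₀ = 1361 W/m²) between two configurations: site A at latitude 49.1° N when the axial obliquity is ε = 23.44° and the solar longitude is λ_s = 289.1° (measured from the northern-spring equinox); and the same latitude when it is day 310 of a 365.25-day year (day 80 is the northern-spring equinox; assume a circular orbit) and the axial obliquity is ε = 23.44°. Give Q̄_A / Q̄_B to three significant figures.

Q̄_A / Q̄_B ≈ 0.710

— Configuration A (φ=+49.1°):
Solar declination: sin δ = sin ε · sin λ_s = sin 23.44° × sin 289.1° = -0.37589, so δ = -22.079°.
cos H₀ = −tan(+49.1°) tan(-22.079°) = 0.4683, H₀ = 1.0835 rad.
Bracket: H₀ sin φ sin δ + cos φ cos δ sin H₀ = 1.0835×0.75585×-0.37589 + 0.65474×0.92666×0.88358 = -0.307840 + 0.536087 = 0.228247.
Q̄ = (S₀/π) × [bracket] = (1361/π) × 0.228247 = 98.881 W/m².
— Configuration B (φ=+49.1°):
Solar longitude: λ_s = 360° × (310 − 80)/365.25 = 226.694°.
sin δ = sin 23.44° × sin 226.694° = -0.28947, so δ = -16.826°.
cos H₀ = −tan(+49.1°) tan(-16.826°) = 0.3491, H₀ = 1.2142 rad.
Bracket: H₀ sin φ sin δ + cos φ cos δ sin H₀ = 1.2142×0.75585×-0.28947 + 0.65474×0.95719×0.93708 = -0.265662 + 0.587278 = 0.321616.
Q̄ = (S₀/π) × [bracket] = (1361/π) × 0.321616 = 139.33 W/m².
Ratio Q̄_A / Q̄_B = 98.881 / 139.33 = 0.7097.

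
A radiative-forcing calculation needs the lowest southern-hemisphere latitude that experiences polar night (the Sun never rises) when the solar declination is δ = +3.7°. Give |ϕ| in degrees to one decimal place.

Polar night requires cos h₀ = −tan ϕ tan δ ≥ 1, i.e. tan ϕ tan δ ≤ −1.
The boundary is |tan ϕ| · |tan δ| = 1, so |ϕ| = 90° − |δ| = 90° − 3.7° = 86.3° in the southern hemisphere.

|ϕ| = 86.3°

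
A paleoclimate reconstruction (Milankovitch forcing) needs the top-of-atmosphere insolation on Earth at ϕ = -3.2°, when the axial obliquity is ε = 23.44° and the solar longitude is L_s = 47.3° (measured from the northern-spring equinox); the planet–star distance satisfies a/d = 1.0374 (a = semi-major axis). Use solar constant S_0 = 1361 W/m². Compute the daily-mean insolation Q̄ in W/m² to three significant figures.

Q̄ ≈ 433 W/m²

Solar declination: sin δ = sin ε · sin L_s = sin 23.44° × sin 47.3° = 0.29234, so δ = +16.998°.
cos h₀ = −tan(-3.2°) tan(+16.998°) = 0.0171, h₀ = 1.5537 rad.
Bracket: h₀ sin ϕ sin δ + cos ϕ cos δ sin h₀ = 1.5537×-0.05582×0.29234 + 0.99844×0.95631×0.99985 = -0.025354 + 0.954675 = 0.929321.
Inverse-square distance factor (a/d)² = 1.0374² = 1.076199.
Q̄ = (S_0/π) × 1.076199 × [bracket] = (1361/π) × 1.076199 × 0.929321 = 433.3 W/m².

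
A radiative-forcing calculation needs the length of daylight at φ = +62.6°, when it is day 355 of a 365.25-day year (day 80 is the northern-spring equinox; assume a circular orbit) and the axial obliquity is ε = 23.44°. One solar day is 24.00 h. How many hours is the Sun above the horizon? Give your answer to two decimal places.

4.43 h

Solar longitude: λ_s = 360° × (355 − 80)/365.25 = 271.047°.
sin δ = sin 23.44° × sin 271.047° = -0.39772, so δ = -23.436°.
cos H₀ = −tan φ · tan δ = −tan(+62.6°) × tan(-23.436°) = 0.8363, so H₀ = 0.5803 rad = 33.25°.
Daylight = 2H₀/(2π) × 24.00 h = (0.5803/π) × 24.00 = 4.43 h.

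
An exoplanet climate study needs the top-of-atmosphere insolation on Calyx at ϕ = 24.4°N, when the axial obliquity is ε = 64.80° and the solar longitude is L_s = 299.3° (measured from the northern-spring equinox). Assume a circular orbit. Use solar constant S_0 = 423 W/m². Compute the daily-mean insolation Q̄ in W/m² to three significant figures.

Q̄ ≈ 19.6 W/m²

Solar declination: sin δ = sin ε · sin L_s = sin 64.80° × sin 299.3° = -0.78907, so δ = -52.099°.
cos h₀ = −tan(+24.4°) tan(-52.099°) = 0.5827, h₀ = 0.9488 rad.
Bracket: h₀ sin ϕ sin δ + cos ϕ cos δ sin h₀ = 0.9488×0.41310×-0.78907 + 0.91068×0.61430×0.81270 = -0.309275 + 0.454649 = 0.145374.
Q̄ = (S_0/π) × [bracket] = (423/π) × 0.145374 = 19.57 W/m².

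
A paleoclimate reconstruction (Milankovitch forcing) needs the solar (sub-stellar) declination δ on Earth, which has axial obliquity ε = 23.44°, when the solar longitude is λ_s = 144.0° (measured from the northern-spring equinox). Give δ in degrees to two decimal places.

δ = +13.52°

sin δ = sin ε · sin λ_s = sin 23.44° × sin 144.0° = 0.233814.
δ = arcsin(0.233814) = +13.52°.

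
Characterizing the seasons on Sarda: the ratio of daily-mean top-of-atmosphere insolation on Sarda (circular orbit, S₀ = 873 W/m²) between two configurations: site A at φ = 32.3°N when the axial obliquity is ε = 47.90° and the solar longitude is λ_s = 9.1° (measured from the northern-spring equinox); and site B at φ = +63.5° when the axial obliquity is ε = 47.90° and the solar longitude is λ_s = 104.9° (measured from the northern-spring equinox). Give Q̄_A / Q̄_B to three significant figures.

— Configuration A (φ=+32.3°):
Solar declination: sin δ = sin ε · sin λ_s = sin 47.90° × sin 9.1° = 0.11735, so δ = +6.739°.
cos H₀ = −tan(+32.3°) tan(+6.739°) = -0.0747, H₀ = 1.6456 rad.
Bracket: H₀ sin φ sin δ + cos φ cos δ sin H₀ = 1.6456×0.53435×0.11735 + 0.84526×0.99309×0.99721 = 0.103189 + 0.837077 = 0.940266.
Q̄ = (S₀/π) × [bracket] = (873/π) × 0.940266 = 261.29 W/m².
— Configuration B (φ=+63.5°):
Solar declination: sin δ = sin ε · sin λ_s = sin 47.90° × sin 104.9° = 0.71703, so δ = +45.810°.
cos H₀ = −tan(+63.5°) tan(+45.810°) = -2.0632 ≤ −1 ⇒ polar day, H₀ = π.
Bracket: H₀ sin φ sin δ + cos φ cos δ sin H₀ = 3.1416×0.89493×0.71703 + 0.44620×0.69704×0.00000 = 2.015939 + 0.000000 = 2.015939.
Q̄ = (S₀/π) × [bracket] = (873/π) × 2.015939 = 560.20 W/m².
Ratio Q̄_A / Q̄_B = 261.29 / 560.20 = 0.4664.

Q̄_A / Q̄_B ≈ 0.466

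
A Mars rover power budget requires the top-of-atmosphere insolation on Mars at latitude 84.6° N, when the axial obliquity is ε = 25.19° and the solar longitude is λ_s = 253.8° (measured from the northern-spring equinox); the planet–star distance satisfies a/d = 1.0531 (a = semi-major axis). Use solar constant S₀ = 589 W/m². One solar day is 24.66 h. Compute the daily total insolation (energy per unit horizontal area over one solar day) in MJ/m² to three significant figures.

Solar declination: sin δ = sin ε · sin λ_s = sin 25.19° × sin 253.8° = -0.40872, so δ = -24.125°.
cos H₀ = −tan(+84.6°) tan(-24.125°) = 4.7376 ≥ 1 ⇒ polar night, H₀ = 0 and Q̄ = 0.
Inverse-square distance factor (a/d)² = 1.0531² = 1.109020.
Daily total = Q̄ × 24.66 h × 3600 s/h = 0.00 MJ/m².

0.00 MJ/m²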